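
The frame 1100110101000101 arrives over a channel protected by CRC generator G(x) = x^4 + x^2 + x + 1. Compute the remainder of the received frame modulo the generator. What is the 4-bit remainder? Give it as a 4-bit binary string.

0000

Modulo-2 division of 1100110101000101 by 10111:
  pos 0: 11001 XOR 10111 = 01110
  pos 1: 11101 XOR 10111 = 01010
  pos 2: 10100 XOR 10111 = 00011
  pos 5: 11101 XOR 10111 = 01010
  pos 6: 10100 XOR 10111 = 00011
  pos 9: 11001 XOR 10111 = 01110
  pos 10: 11100 XOR 10111 = 01011
  pos 11: 10111 XOR 10111 = 00000
Remainder = 0000 (zero — the frame passes the CRC check).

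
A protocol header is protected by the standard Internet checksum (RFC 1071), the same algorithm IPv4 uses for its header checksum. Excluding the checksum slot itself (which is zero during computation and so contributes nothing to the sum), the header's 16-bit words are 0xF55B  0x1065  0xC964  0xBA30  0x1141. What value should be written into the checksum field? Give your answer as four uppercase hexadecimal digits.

6568

One's-complement addition (fold any carry out of bit 15 back into bit 0):
  0xF55B + 0x1065 = 0x105C0 → wrap carry → 0x05C1
  0x05C1 + 0xC964 = 0x0CF25
  0xCF25 + 0xBA30 = 0x18955 → wrap carry → 0x8956
  0x8956 + 0x1141 = 0x09A97
One's-complement sum = 0x9A97.
Checksum = ~0x9A97 & 0xFFFF = 0x6568.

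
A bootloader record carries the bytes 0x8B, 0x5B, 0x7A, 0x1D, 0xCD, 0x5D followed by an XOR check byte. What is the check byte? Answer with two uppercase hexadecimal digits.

27

XOR the bytes together:
  start with 0x8B
  0x8B ⊕ 0x5B = 0xD0
  0xD0 ⊕ 0x7A = 0xAA
  0xAA ⊕ 0x1D = 0xB7
  0xB7 ⊕ 0xCD = 0x7A
  0x7A ⊕ 0x5D = 0x27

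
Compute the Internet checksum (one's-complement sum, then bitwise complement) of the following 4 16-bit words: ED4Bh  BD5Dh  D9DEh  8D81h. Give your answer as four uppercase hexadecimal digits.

One's-complement addition (fold any carry out of bit 15 back into bit 0):
  0xED4B + 0xBD5D = 0x1AAA8 → wrap carry → 0xAAA9
  0xAAA9 + 0xD9DE = 0x18487 → wrap carry → 0x8488
  0x8488 + 0x8D81 = 0x11209 → wrap carry → 0x120A
One's-complement sum = 0x120A.
Checksum = ~0x120A & 0xFFFF = 0xEDF5.

EDF5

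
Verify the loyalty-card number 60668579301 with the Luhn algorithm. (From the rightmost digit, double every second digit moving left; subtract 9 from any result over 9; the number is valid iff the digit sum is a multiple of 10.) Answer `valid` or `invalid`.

From the right, keep odd positions and double even positions (subtract 9 from any doubled value over 9):
  doubled (positions 2,4,...): 0 9 1 3 0 → sum 13
  kept (positions 1,3,...): 1 3 7 8 6 6 → sum 31
Total = 44.
44 mod 10 = 4, so the number is invalid.

invalid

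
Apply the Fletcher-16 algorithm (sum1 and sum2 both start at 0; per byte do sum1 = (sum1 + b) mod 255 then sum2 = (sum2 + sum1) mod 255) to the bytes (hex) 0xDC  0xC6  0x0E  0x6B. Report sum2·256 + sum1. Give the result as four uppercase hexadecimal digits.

4F1D

Running sums (mod 255):
  after byte 0 (0xDC): sum1=220, sum2=220
  after byte 1 (0xC6): sum1=163, sum2=128
  after byte 2 (0x0E): sum1=177, sum2=50
  after byte 3 (0x6B): sum1=29, sum2=79
Checksum = sum2·256 + sum1 = 79·256 + 29 = 20253 = 0x4F1D.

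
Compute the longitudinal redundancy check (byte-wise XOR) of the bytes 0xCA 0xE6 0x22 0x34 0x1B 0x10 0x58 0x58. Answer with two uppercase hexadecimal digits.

31

XOR the bytes together:
  start with 0xCA
  0xCA ⊕ 0xE6 = 0x2C
  0x2C ⊕ 0x22 = 0x0E
  0x0E ⊕ 0x34 = 0x3A
  0x3A ⊕ 0x1B = 0x21
  0x21 ⊕ 0x10 = 0x31
  0x31 ⊕ 0x58 = 0x69
  0x69 ⊕ 0x58 = 0x31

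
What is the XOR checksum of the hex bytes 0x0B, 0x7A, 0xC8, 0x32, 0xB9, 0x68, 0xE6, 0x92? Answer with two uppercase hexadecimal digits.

2E

XOR the bytes together:
  start with 0x0B
  0x0B ⊕ 0x7A = 0x71
  0x71 ⊕ 0xC8 = 0xB9
  0xB9 ⊕ 0x32 = 0x8B
  0x8B ⊕ 0xB9 = 0x32
  0x32 ⊕ 0x68 = 0x5A
  0x5A ⊕ 0xE6 = 0xBC
  0xBC ⊕ 0x92 = 0x2E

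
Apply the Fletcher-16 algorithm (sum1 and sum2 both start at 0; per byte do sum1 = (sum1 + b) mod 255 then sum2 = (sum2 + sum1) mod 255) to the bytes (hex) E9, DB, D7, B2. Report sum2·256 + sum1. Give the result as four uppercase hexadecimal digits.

9D50

Running sums (mod 255):
  after byte 0 (E9): sum1=233, sum2=233
  after byte 1 (DB): sum1=197, sum2=175
  after byte 2 (D7): sum1=157, sum2=77
  after byte 3 (B2): sum1=80, sum2=157
Checksum = sum2·256 + sum1 = 157·256 + 80 = 40272 = 0x9D50.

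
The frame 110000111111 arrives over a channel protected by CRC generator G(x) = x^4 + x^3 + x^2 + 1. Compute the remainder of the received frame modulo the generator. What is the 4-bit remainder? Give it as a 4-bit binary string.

Modulo-2 division of 110000111111 by 11101:
  pos 0: 11000 XOR 11101 = 00101
  pos 2: 10101 XOR 11101 = 01000
  pos 3: 10001 XOR 11101 = 01100
  pos 4: 11001 XOR 11101 = 00100
  pos 6: 10011 XOR 11101 = 01110
  pos 7: 11101 XOR 11101 = 00000
Remainder = 0000 (zero — the frame passes the CRC check).

0000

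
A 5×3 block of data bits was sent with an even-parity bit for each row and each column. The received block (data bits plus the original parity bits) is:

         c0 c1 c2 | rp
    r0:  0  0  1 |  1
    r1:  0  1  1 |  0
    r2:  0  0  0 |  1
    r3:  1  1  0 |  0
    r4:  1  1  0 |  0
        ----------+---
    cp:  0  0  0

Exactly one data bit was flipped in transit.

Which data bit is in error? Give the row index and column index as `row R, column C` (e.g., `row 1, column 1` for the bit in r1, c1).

Recompute each row's even parity and compare to rp:
  r0: data parity 1, sent rp 1 → ok
  r1: data parity 0, sent rp 0 → ok
  r2: data parity 0, sent rp 1 → mismatch
  r3: data parity 0, sent rp 0 → ok
  r4: data parity 0, sent rp 0 → ok
Recompute each column's even parity and compare to cp:
  c0: data parity 0, sent cp 0 → ok
  c1: data parity 1, sent cp 0 → mismatch
  c2: data parity 0, sent cp 0 → ok
Exactly one row (r2) and one column (c1) fail → the flipped bit is at their intersection.

row 2, column 1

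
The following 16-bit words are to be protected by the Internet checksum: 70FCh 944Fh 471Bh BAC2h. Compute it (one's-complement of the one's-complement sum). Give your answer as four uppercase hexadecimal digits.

One's-complement addition (fold any carry out of bit 15 back into bit 0):
  0x70FC + 0x944F = 0x1054B → wrap carry → 0x054C
  0x054C + 0x471B = 0x04C67
  0x4C67 + 0xBAC2 = 0x10729 → wrap carry → 0x072A
One's-complement sum = 0x072A.
Checksum = ~0x072A & 0xFFFF = 0xF8D5.

F8D5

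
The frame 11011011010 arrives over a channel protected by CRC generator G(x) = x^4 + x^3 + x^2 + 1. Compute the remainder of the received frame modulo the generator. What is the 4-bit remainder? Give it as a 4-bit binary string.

0100

Modulo-2 division of 11011011010 by 11101:
  pos 0: 11011 XOR 11101 = 00110
  pos 2: 11001 XOR 11101 = 00100
  pos 4: 10010 XOR 11101 = 01111
  pos 5: 11111 XOR 11101 = 00010
Remainder = 0100 (nonzero — an error is detected).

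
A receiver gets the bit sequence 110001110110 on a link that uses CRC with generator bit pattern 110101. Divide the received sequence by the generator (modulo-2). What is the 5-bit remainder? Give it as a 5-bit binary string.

Modulo-2 division of 110001110110 by 110101:
  pos 0: 110001 XOR 110101 = 000100
  pos 3: 100110 XOR 110101 = 010011
  pos 4: 100111 XOR 110101 = 010010
  pos 5: 100101 XOR 110101 = 010000
  pos 6: 100000 XOR 110101 = 010101
Remainder = 10101 (nonzero — an error is detected).

10101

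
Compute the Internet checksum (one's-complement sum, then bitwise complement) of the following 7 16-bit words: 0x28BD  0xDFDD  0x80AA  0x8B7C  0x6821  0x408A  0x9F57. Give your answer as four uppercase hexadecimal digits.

One's-complement addition (fold any carry out of bit 15 back into bit 0):
  0x28BD + 0xDFDD = 0x1089A → wrap carry → 0x089B
  0x089B + 0x80AA = 0x08945
  0x8945 + 0x8B7C = 0x114C1 → wrap carry → 0x14C2
  0x14C2 + 0x6821 = 0x07CE3
  0x7CE3 + 0x408A = 0x0BD6D
  0xBD6D + 0x9F57 = 0x15CC4 → wrap carry → 0x5CC5
One's-complement sum = 0x5CC5.
Checksum = ~0x5CC5 & 0xFFFF = 0xA33A.

A33A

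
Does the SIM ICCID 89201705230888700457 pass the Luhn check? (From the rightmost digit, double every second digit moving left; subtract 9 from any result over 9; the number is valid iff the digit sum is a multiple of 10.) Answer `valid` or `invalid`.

From the right, keep odd positions and double even positions (subtract 9 from any doubled value over 9):
  doubled (positions 2,4,...): 1 0 5 7 0 4 0 2 4 7 → sum 30
  kept (positions 1,3,...): 7 4 0 8 8 3 5 7 0 9 → sum 51
Total = 81.
81 mod 10 = 1, so the number is invalid.

invalid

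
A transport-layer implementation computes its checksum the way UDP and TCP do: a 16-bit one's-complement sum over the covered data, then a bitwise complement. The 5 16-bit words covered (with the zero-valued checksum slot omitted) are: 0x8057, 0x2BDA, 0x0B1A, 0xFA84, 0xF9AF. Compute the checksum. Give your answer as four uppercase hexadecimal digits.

One's-complement addition (fold any carry out of bit 15 back into bit 0):
  0x8057 + 0x2BDA = 0x0AC31
  0xAC31 + 0x0B1A = 0x0B74B
  0xB74B + 0xFA84 = 0x1B1CF → wrap carry → 0xB1D0
  0xB1D0 + 0xF9AF = 0x1AB7F → wrap carry → 0xAB80
One's-complement sum = 0xAB80.
Checksum = ~0xAB80 & 0xFFFF = 0x547F.

547F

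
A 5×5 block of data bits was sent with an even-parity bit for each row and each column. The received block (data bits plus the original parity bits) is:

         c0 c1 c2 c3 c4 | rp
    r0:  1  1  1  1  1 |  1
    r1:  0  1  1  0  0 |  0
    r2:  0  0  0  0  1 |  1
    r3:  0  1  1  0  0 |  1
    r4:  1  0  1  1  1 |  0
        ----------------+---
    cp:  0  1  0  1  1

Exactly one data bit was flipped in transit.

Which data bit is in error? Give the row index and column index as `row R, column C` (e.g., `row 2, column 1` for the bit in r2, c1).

row 3, column 3

Recompute each row's even parity and compare to rp:
  r0: data parity 1, sent rp 1 → ok
  r1: data parity 0, sent rp 0 → ok
  r2: data parity 1, sent rp 1 → ok
  r3: data parity 0, sent rp 1 → mismatch
  r4: data parity 0, sent rp 0 → ok
Recompute each column's even parity and compare to cp:
  c0: data parity 0, sent cp 0 → ok
  c1: data parity 1, sent cp 1 → ok
  c2: data parity 0, sent cp 0 → ok
  c3: data parity 0, sent cp 1 → mismatch
  c4: data parity 1, sent cp 1 → ok
Exactly one row (r3) and one column (c3) fail → the flipped bit is at their intersection.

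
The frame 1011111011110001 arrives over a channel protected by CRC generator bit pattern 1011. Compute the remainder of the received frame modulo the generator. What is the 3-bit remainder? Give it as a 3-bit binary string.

Modulo-2 division of 1011111011110001 by 1011:
  pos 0: 1011 XOR 1011 = 0000
  pos 4: 1110 XOR 1011 = 0101
  pos 5: 1011 XOR 1011 = 0000
  pos 9: 1110 XOR 1011 = 0101
  pos 10: 1010 XOR 1011 = 0001
Remainder = 101 (nonzero — an error is detected).

101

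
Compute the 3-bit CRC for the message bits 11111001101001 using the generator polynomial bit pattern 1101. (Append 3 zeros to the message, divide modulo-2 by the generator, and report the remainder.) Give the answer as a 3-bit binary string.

111

Append 3 zeros: 11111001101001000. Divide by 1101 (XOR where the leading bit is 1):
  pos 0: 1111 XOR 1101 = 0010
  pos 2: 1010 XOR 1101 = 0111
  pos 3: 1110 XOR 1101 = 0011
  pos 5: 1111 XOR 1101 = 0010
  pos 7: 1001 XOR 1101 = 0100
  pos 8: 1000 XOR 1101 = 0101
  pos 9: 1010 XOR 1101 = 0111
  pos 10: 1111 XOR 1101 = 0010
  pos 12: 1000 XOR 1101 = 0101
  pos 13: 1010 XOR 1101 = 0111
Remainder (last 3 bits) = 111. This is the CRC / FCS.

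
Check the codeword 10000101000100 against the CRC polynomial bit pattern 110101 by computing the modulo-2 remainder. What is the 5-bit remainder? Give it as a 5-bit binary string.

Modulo-2 division of 10000101000100 by 110101:
  pos 0: 100001 XOR 110101 = 010100
  pos 1: 101000 XOR 110101 = 011101
  pos 2: 111011 XOR 110101 = 001110
  pos 4: 111000 XOR 110101 = 001101
  pos 6: 110101 XOR 110101 = 000000
Remainder = 00000 (zero — the frame passes the CRC check).

00000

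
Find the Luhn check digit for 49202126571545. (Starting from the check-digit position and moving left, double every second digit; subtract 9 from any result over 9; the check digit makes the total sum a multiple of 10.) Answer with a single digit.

Partial digits right→left: 5 4 5 1 7 5 6 2 1 2 0 2 9 4
Double every second digit counting from the check-digit position (so the 1st, 3rd, 5th, ... of the partial from the right).
  doubled (with −9 where >9): 1 1 5 3 2 0 9 → sum 21
  kept as-is: 4 1 5 2 2 2 4 → sum 20
Total = 21 + 20 = 41.
Check digit = (10 − (41 mod 10)) mod 10 = 9.

9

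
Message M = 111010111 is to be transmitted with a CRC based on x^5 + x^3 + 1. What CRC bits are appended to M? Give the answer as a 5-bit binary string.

01111

Append 5 zeros: 11101011100000. Divide by 101001 (XOR where the leading bit is 1):
  pos 0: 111010 XOR 101001 = 010011
  pos 1: 100111 XOR 101001 = 001110
  pos 3: 111011 XOR 101001 = 010010
  pos 4: 100100 XOR 101001 = 001101
  pos 6: 110100 XOR 101001 = 011101
  pos 7: 111010 XOR 101001 = 010011
  pos 8: 100110 XOR 101001 = 001111
Remainder (last 5 bits) = 01111. This is the CRC / FCS.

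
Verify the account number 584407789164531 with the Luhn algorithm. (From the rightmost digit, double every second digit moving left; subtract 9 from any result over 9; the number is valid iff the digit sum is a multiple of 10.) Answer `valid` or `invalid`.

valid

From the right, keep odd positions and double even positions (subtract 9 from any doubled value over 9):
  doubled (positions 2,4,...): 6 8 2 7 5 8 7 → sum 43
  kept (positions 1,3,...): 1 5 6 9 7 0 4 5 → sum 37
Total = 80.
80 mod 10 = 0, so the number is valid.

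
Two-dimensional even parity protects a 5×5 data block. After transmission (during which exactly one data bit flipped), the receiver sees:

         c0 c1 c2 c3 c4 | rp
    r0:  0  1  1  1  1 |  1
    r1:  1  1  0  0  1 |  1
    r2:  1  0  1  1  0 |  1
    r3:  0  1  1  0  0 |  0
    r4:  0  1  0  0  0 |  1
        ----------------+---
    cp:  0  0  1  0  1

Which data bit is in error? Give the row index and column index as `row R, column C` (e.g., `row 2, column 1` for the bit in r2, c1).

row 0, column 4

Recompute each row's even parity and compare to rp:
  r0: data parity 0, sent rp 1 → mismatch
  r1: data parity 1, sent rp 1 → ok
  r2: data parity 1, sent rp 1 → ok
  r3: data parity 0, sent rp 0 → ok
  r4: data parity 1, sent rp 1 → ok
Recompute each column's even parity and compare to cp:
  c0: data parity 0, sent cp 0 → ok
  c1: data parity 0, sent cp 0 → ok
  c2: data parity 1, sent cp 1 → ok
  c3: data parity 0, sent cp 0 → ok
  c4: data parity 0, sent cp 1 → mismatch
Exactly one row (r0) and one column (c4) fail → the flipped bit is at their intersection.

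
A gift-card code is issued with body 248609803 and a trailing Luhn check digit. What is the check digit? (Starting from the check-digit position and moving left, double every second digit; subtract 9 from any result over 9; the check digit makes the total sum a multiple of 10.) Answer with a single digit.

Partial digits right→left: 3 0 8 9 0 6 8 4 2
Double every second digit counting from the check-digit position (so the 1st, 3rd, 5th, ... of the partial from the right).
  doubled (with −9 where >9): 6 7 0 7 4 → sum 24
  kept as-is: 0 9 6 4 → sum 19
Total = 24 + 19 = 43.
Check digit = (10 − (43 mod 10)) mod 10 = 7.

7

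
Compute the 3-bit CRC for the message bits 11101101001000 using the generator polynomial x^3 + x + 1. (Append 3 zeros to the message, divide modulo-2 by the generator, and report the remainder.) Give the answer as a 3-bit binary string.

111

Append 3 zeros: 11101101001000000. Divide by 1011 (XOR where the leading bit is 1):
  pos 0: 1110 XOR 1011 = 0101
  pos 1: 1011 XOR 1011 = 0000
  pos 5: 1010 XOR 1011 = 0001
  pos 8: 1010 XOR 1011 = 0001
  pos 11: 1000 XOR 1011 = 0011
  pos 13: 1100 XOR 1011 = 0111
Remainder (last 3 bits) = 111. This is the CRC / FCS.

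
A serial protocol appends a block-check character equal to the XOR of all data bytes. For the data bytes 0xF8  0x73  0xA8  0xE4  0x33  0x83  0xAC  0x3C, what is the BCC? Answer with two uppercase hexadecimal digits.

E7

XOR the bytes together:
  start with 0xF8
  0xF8 ⊕ 0x73 = 0x8B
  0x8B ⊕ 0xA8 = 0x23
  0x23 ⊕ 0xE4 = 0xC7
  0xC7 ⊕ 0x33 = 0xF4
  0xF4 ⊕ 0x83 = 0x77
  0x77 ⊕ 0xAC = 0xDB
  0xDB ⊕ 0x3C = 0xE7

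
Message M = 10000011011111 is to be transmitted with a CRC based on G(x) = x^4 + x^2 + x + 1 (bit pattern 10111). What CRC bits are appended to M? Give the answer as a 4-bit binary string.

Append 4 zeros: 100000110111110000. Divide by 10111 (XOR where the leading bit is 1):
  pos 0: 10000 XOR 10111 = 00111
  pos 2: 11101 XOR 10111 = 01010
  pos 3: 10101 XOR 10111 = 00010
  pos 6: 10011 XOR 10111 = 00100
  pos 8: 10011 XOR 10111 = 00100
  pos 10: 10010 XOR 10111 = 00101
  pos 12: 10100 XOR 10111 = 00011
Remainder (last 4 bits) = 0110. This is the CRC / FCS.

0110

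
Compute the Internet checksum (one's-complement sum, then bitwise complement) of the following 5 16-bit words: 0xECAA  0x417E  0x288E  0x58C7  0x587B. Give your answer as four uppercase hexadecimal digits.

One's-complement addition (fold any carry out of bit 15 back into bit 0):
  0xECAA + 0x417E = 0x12E28 → wrap carry → 0x2E29
  0x2E29 + 0x288E = 0x056B7
  0x56B7 + 0x58C7 = 0x0AF7E
  0xAF7E + 0x587B = 0x107F9 → wrap carry → 0x07FA
One's-complement sum = 0x07FA.
Checksum = ~0x07FA & 0xFFFF = 0xF805.

F805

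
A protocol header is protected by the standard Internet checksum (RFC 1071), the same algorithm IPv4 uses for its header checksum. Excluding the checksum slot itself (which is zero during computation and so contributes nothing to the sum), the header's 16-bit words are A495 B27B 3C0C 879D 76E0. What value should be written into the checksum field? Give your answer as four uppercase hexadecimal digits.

One's-complement addition (fold any carry out of bit 15 back into bit 0):
  0xA495 + 0xB27B = 0x15710 → wrap carry → 0x5711
  0x5711 + 0x3C0C = 0x0931D
  0x931D + 0x879D = 0x11ABA → wrap carry → 0x1ABB
  0x1ABB + 0x76E0 = 0x0919B
One's-complement sum = 0x919B.
Checksum = ~0x919B & 0xFFFF = 0x6E64.

6E64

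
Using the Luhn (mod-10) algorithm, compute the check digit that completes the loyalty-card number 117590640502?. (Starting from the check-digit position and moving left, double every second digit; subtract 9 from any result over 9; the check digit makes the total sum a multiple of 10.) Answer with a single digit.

Partial digits right→left: 2 0 5 0 4 6 0 9 5 7 1 1
Double every second digit counting from the check-digit position (so the 1st, 3rd, 5th, ... of the partial from the right).
  doubled (with −9 where >9): 4 1 8 0 1 2 → sum 16
  kept as-is: 0 0 6 9 7 1 → sum 23
Total = 16 + 23 = 39.
Check digit = (10 − (39 mod 10)) mod 10 = 1.

1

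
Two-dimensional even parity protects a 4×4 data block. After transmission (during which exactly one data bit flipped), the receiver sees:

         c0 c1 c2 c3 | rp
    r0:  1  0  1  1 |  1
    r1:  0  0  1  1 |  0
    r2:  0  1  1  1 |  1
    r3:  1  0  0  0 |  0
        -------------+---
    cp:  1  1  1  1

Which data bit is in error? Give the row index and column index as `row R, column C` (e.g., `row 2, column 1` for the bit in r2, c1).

Recompute each row's even parity and compare to rp:
  r0: data parity 1, sent rp 1 → ok
  r1: data parity 0, sent rp 0 → ok
  r2: data parity 1, sent rp 1 → ok
  r3: data parity 1, sent rp 0 → mismatch
Recompute each column's even parity and compare to cp:
  c0: data parity 0, sent cp 1 → mismatch
  c1: data parity 1, sent cp 1 → ok
  c2: data parity 1, sent cp 1 → ok
  c3: data parity 1, sent cp 1 → ok
Exactly one row (r3) and one column (c0) fail → the flipped bit is at their intersection.

row 3, column 0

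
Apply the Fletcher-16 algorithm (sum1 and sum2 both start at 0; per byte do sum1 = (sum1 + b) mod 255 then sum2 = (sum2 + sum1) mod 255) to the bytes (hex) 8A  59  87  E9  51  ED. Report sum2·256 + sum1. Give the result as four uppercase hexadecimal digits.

6A94

Running sums (mod 255):
  after byte 0 (8A): sum1=138, sum2=138
  after byte 1 (59): sum1=227, sum2=110
  after byte 2 (87): sum1=107, sum2=217
  after byte 3 (E9): sum1=85, sum2=47
  after byte 4 (51): sum1=166, sum2=213
  after byte 5 (ED): sum1=148, sum2=106
Checksum = sum2·256 + sum1 = 106·256 + 148 = 27284 = 0x6A94.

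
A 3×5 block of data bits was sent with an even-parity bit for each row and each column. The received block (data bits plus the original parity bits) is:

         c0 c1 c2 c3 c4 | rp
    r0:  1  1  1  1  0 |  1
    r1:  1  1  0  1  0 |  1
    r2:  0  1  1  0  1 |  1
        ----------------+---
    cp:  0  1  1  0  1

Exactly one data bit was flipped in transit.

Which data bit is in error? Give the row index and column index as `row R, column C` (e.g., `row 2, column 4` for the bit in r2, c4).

row 0, column 2

Recompute each row's even parity and compare to rp:
  r0: data parity 0, sent rp 1 → mismatch
  r1: data parity 1, sent rp 1 → ok
  r2: data parity 1, sent rp 1 → ok
Recompute each column's even parity and compare to cp:
  c0: data parity 0, sent cp 0 → ok
  c1: data parity 1, sent cp 1 → ok
  c2: data parity 0, sent cp 1 → mismatch
  c3: data parity 0, sent cp 0 → ok
  c4: data parity 1, sent cp 1 → ok
Exactly one row (r0) and one column (c2) fail → the flipped bit is at their intersection.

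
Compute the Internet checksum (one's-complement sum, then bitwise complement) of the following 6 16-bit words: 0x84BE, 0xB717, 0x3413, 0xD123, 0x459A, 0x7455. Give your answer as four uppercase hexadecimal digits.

One's-complement addition (fold any carry out of bit 15 back into bit 0):
  0x84BE + 0xB717 = 0x13BD5 → wrap carry → 0x3BD6
  0x3BD6 + 0x3413 = 0x06FE9
  0x6FE9 + 0xD123 = 0x1410C → wrap carry → 0x410D
  0x410D + 0x459A = 0x086A7
  0x86A7 + 0x7455 = 0x0FAFC
One's-complement sum = 0xFAFC.
Checksum = ~0xFAFC & 0xFFFF = 0x0503.

0503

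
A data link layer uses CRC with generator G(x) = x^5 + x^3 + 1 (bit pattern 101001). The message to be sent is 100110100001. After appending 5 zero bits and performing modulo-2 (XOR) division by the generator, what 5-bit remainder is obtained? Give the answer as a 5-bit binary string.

11101

Append 5 zeros: 10011010000100000. Divide by 101001 (XOR where the leading bit is 1):
  pos 0: 100110 XOR 101001 = 001111
  pos 2: 111110 XOR 101001 = 010111
  pos 3: 101110 XOR 101001 = 000111
  pos 6: 111001 XOR 101001 = 010000
  pos 7: 100000 XOR 101001 = 001001
  pos 9: 100100 XOR 101001 = 001101
  pos 11: 110100 XOR 101001 = 011101
Remainder (last 5 bits) = 11101. This is the CRC / FCS.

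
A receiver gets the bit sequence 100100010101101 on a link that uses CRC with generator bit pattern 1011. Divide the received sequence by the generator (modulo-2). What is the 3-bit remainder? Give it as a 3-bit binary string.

111

Modulo-2 division of 100100010101101 by 1011:
  pos 0: 1001 XOR 1011 = 0010
  pos 2: 1000 XOR 1011 = 0011
  pos 4: 1101 XOR 1011 = 0110
  pos 5: 1100 XOR 1011 = 0111
  pos 6: 1111 XOR 1011 = 0100
  pos 7: 1000 XOR 1011 = 0011
  pos 9: 1111 XOR 1011 = 0100
  pos 10: 1000 XOR 1011 = 0011
Remainder = 111 (nonzero — an error is detected).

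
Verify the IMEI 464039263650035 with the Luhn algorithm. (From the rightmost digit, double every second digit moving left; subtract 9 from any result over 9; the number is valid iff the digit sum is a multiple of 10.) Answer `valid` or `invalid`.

From the right, keep odd positions and double even positions (subtract 9 from any doubled value over 9):
  doubled (positions 2,4,...): 6 0 3 3 9 0 3 → sum 24
  kept (positions 1,3,...): 5 0 5 3 2 3 4 4 → sum 26
Total = 50.
50 mod 10 = 0, so the number is valid.

valid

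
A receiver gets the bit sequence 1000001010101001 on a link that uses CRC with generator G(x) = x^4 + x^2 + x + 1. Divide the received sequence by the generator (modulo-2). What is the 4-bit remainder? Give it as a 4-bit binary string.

Modulo-2 division of 1000001010101001 by 10111:
  pos 0: 10000 XOR 10111 = 00111
  pos 2: 11101 XOR 10111 = 01010
  pos 3: 10100 XOR 10111 = 00011
  pos 6: 11101 XOR 10111 = 01010
  pos 7: 10100 XOR 10111 = 00011
  pos 10: 11100 XOR 10111 = 01011
  pos 11: 10111 XOR 10111 = 00000
Remainder = 0000 (zero — the frame passes the CRC check).

0000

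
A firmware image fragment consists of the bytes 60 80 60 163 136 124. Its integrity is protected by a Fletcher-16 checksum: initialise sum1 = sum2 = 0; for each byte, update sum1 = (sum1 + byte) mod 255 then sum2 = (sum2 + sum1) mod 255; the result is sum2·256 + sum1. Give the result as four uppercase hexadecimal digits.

Running sums (mod 255):
  after byte 0 (60): sum1=60, sum2=60
  after byte 1 (80): sum1=140, sum2=200
  after byte 2 (60): sum1=200, sum2=145
  after byte 3 (163): sum1=108, sum2=253
  after byte 4 (136): sum1=244, sum2=242
  after byte 5 (124): sum1=113, sum2=100
Checksum = sum2·256 + sum1 = 100·256 + 113 = 25713 = 0x6471.

6471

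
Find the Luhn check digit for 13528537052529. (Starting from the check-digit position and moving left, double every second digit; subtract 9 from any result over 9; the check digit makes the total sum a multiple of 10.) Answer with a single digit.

2

Partial digits right→left: 9 2 5 2 5 0 7 3 5 8 2 5 3 1
Double every second digit counting from the check-digit position (so the 1st, 3rd, 5th, ... of the partial from the right).
  doubled (with −9 where >9): 9 1 1 5 1 4 6 → sum 27
  kept as-is: 2 2 0 3 8 5 1 → sum 21
Total = 27 + 21 = 48.
Check digit = (10 − (48 mod 10)) mod 10 = 2.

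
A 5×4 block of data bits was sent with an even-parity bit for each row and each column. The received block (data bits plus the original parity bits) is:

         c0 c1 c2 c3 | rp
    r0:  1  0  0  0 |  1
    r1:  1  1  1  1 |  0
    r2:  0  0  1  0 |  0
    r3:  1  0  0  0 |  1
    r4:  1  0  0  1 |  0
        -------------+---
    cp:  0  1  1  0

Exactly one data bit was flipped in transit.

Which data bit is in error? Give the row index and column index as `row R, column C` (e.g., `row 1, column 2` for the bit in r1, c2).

row 2, column 2

Recompute each row's even parity and compare to rp:
  r0: data parity 1, sent rp 1 → ok
  r1: data parity 0, sent rp 0 → ok
  r2: data parity 1, sent rp 0 → mismatch
  r3: data parity 1, sent rp 1 → ok
  r4: data parity 0, sent rp 0 → ok
Recompute each column's even parity and compare to cp:
  c0: data parity 0, sent cp 0 → ok
  c1: data parity 1, sent cp 1 → ok
  c2: data parity 0, sent cp 1 → mismatch
  c3: data parity 0, sent cp 0 → ok
Exactly one row (r2) and one column (c2) fail → the flipped bit is at their intersection.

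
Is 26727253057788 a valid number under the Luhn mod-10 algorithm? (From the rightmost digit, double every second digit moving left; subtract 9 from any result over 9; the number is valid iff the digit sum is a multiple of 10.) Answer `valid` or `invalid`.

valid

From the right, keep odd positions and double even positions (subtract 9 from any doubled value over 9):
  doubled (positions 2,4,...): 7 5 0 1 5 5 4 → sum 27
  kept (positions 1,3,...): 8 7 5 3 2 2 6 → sum 33
Total = 60.
60 mod 10 = 0, so the number is valid.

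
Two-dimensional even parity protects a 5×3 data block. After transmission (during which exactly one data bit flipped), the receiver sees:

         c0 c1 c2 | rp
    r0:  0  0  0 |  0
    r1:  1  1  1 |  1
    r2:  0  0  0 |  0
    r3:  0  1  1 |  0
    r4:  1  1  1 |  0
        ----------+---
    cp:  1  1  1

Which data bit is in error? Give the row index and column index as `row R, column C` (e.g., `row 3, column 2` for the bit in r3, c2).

row 4, column 0

Recompute each row's even parity and compare to rp:
  r0: data parity 0, sent rp 0 → ok
  r1: data parity 1, sent rp 1 → ok
  r2: data parity 0, sent rp 0 → ok
  r3: data parity 0, sent rp 0 → ok
  r4: data parity 1, sent rp 0 → mismatch
Recompute each column's even parity and compare to cp:
  c0: data parity 0, sent cp 1 → mismatch
  c1: data parity 1, sent cp 1 → ok
  c2: data parity 1, sent cp 1 → ok
Exactly one row (r4) and one column (c0) fail → the flipped bit is at their intersection.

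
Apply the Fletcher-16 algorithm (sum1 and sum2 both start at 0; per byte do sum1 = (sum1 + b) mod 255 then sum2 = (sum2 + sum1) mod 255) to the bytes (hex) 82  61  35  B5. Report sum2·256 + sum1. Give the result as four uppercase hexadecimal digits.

4ECE

Running sums (mod 255):
  after byte 0 (82): sum1=130, sum2=130
  after byte 1 (61): sum1=227, sum2=102
  after byte 2 (35): sum1=25, sum2=127
  after byte 3 (B5): sum1=206, sum2=78
Checksum = sum2·256 + sum1 = 78·256 + 206 = 20174 = 0x4ECE.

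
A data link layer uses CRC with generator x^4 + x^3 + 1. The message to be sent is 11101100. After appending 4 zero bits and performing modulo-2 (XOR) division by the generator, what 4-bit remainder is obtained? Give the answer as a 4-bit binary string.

Append 4 zeros: 111011000000. Divide by 11001 (XOR where the leading bit is 1):
  pos 0: 11101 XOR 11001 = 00100
  pos 2: 10010 XOR 11001 = 01011
  pos 3: 10110 XOR 11001 = 01111
  pos 4: 11110 XOR 11001 = 00111
  pos 6: 11100 XOR 11001 = 00101
Remainder (last 4 bits) = 1010. This is the CRC / FCS.

1010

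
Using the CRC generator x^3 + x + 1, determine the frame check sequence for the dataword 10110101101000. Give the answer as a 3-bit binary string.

101

Append 3 zeros: 10110101101000000. Divide by 1011 (XOR where the leading bit is 1):
  pos 0: 1011 XOR 1011 = 0000
  pos 5: 1011 XOR 1011 = 0000
  pos 10: 1000 XOR 1011 = 0011
  pos 12: 1100 XOR 1011 = 0111
  pos 13: 1110 XOR 1011 = 0101
Remainder (last 3 bits) = 101. This is the CRC / FCS.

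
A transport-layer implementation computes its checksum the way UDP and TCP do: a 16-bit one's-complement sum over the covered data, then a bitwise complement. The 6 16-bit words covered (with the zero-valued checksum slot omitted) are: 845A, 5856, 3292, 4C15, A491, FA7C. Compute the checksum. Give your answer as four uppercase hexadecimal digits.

One's-complement addition (fold any carry out of bit 15 back into bit 0):
  0x845A + 0x5856 = 0x0DCB0
  0xDCB0 + 0x3292 = 0x10F42 → wrap carry → 0x0F43
  0x0F43 + 0x4C15 = 0x05B58
  0x5B58 + 0xA491 = 0x0FFE9
  0xFFE9 + 0xFA7C = 0x1FA65 → wrap carry → 0xFA66
One's-complement sum = 0xFA66.
Checksum = ~0xFA66 & 0xFFFF = 0x0599.

0599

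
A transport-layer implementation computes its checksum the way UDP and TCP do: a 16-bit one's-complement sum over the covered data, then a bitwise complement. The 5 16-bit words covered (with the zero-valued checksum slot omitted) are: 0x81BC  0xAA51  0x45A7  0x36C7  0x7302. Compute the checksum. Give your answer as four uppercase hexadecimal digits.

One's-complement addition (fold any carry out of bit 15 back into bit 0):
  0x81BC + 0xAA51 = 0x12C0D → wrap carry → 0x2C0E
  0x2C0E + 0x45A7 = 0x071B5
  0x71B5 + 0x36C7 = 0x0A87C
  0xA87C + 0x7302 = 0x11B7E → wrap carry → 0x1B7F
One's-complement sum = 0x1B7F.
Checksum = ~0x1B7F & 0xFFFF = 0xE480.

E480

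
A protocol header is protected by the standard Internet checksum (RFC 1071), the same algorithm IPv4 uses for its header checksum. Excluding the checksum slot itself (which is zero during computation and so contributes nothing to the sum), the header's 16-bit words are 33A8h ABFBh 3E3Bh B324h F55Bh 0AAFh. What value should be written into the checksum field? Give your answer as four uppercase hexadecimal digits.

2EF1

One's-complement addition (fold any carry out of bit 15 back into bit 0):
  0x33A8 + 0xABFB = 0x0DFA3
  0xDFA3 + 0x3E3B = 0x11DDE → wrap carry → 0x1DDF
  0x1DDF + 0xB324 = 0x0D103
  0xD103 + 0xF55B = 0x1C65E → wrap carry → 0xC65F
  0xC65F + 0x0AAF = 0x0D10E
One's-complement sum = 0xD10E.
Checksum = ~0xD10E & 0xFFFF = 0x2EF1.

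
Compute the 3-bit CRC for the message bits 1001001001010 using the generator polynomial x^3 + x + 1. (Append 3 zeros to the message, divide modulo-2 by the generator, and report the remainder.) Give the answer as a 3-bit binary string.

010

Append 3 zeros: 1001001001010000. Divide by 1011 (XOR where the leading bit is 1):
  pos 0: 1001 XOR 1011 = 0010
  pos 2: 1000 XOR 1011 = 0011
  pos 4: 1110 XOR 1011 = 0101
  pos 5: 1010 XOR 1011 = 0001
  pos 8: 1101 XOR 1011 = 0110
  pos 9: 1100 XOR 1011 = 0111
  pos 10: 1110 XOR 1011 = 0101
  pos 11: 1010 XOR 1011 = 0001
Remainder (last 3 bits) = 010. This is the CRC / FCS.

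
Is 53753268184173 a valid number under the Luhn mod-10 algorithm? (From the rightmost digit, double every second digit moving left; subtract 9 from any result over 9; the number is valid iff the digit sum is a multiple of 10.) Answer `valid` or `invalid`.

From the right, keep odd positions and double even positions (subtract 9 from any doubled value over 9):
  doubled (positions 2,4,...): 5 8 2 3 6 5 1 → sum 30
  kept (positions 1,3,...): 3 1 8 8 2 5 3 → sum 30
Total = 60.
60 mod 10 = 0, so the number is valid.

valid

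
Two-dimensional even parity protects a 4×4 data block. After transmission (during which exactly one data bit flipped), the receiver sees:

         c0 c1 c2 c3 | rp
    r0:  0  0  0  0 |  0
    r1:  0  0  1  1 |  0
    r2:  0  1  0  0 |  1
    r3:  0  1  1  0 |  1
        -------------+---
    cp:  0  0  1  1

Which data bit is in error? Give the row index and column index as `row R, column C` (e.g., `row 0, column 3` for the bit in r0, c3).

Recompute each row's even parity and compare to rp:
  r0: data parity 0, sent rp 0 → ok
  r1: data parity 0, sent rp 0 → ok
  r2: data parity 1, sent rp 1 → ok
  r3: data parity 0, sent rp 1 → mismatch
Recompute each column's even parity and compare to cp:
  c0: data parity 0, sent cp 0 → ok
  c1: data parity 0, sent cp 0 → ok
  c2: data parity 0, sent cp 1 → mismatch
  c3: data parity 1, sent cp 1 → ok
Exactly one row (r3) and one column (c2) fail → the flipped bit is at their intersection.

row 3, column 2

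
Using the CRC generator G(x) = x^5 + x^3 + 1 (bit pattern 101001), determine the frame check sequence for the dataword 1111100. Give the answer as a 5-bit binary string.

10110

Append 5 zeros: 111110000000. Divide by 101001 (XOR where the leading bit is 1):
  pos 0: 111110 XOR 101001 = 010111
  pos 1: 101110 XOR 101001 = 000111
  pos 4: 111000 XOR 101001 = 010001
  pos 5: 100010 XOR 101001 = 001011
Remainder (last 5 bits) = 10110. This is the CRC / FCS.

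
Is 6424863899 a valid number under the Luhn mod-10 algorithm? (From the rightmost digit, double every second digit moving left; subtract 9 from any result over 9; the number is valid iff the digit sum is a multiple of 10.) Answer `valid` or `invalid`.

valid

From the right, keep odd positions and double even positions (subtract 9 from any doubled value over 9):
  doubled (positions 2,4,...): 9 6 7 4 3 → sum 29
  kept (positions 1,3,...): 9 8 6 4 4 → sum 31
Total = 60.
60 mod 10 = 0, so the number is valid.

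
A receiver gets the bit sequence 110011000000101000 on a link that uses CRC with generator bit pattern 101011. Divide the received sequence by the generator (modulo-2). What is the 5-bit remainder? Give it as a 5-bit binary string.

Modulo-2 division of 110011000000101000 by 101011:
  pos 0: 110011 XOR 101011 = 011000
  pos 1: 110000 XOR 101011 = 011011
  pos 2: 110110 XOR 101011 = 011101
  pos 3: 111010 XOR 101011 = 010001
  pos 4: 100010 XOR 101011 = 001001
  pos 6: 100100 XOR 101011 = 001111
  pos 8: 111110 XOR 101011 = 010101
  pos 9: 101011 XOR 101011 = 000000
Remainder = 00000 (zero — the frame passes the CRC check).

00000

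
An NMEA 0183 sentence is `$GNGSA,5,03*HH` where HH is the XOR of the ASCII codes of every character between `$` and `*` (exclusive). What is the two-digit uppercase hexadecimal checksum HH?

XOR the ASCII codes of the payload characters:
  'G' = 0x47 → acc = 0x47
  'N' = 0x4E → acc = 0x09
  'G' = 0x47 → acc = 0x4E
  'S' = 0x53 → acc = 0x1D
  'A' = 0x41 → acc = 0x5C
  ',' = 0x2C → acc = 0x70
  '5' = 0x35 → acc = 0x45
  ',' = 0x2C → acc = 0x69
  '0' = 0x30 → acc = 0x59
  '3' = 0x33 → acc = 0x6A
Checksum = 0x6A.

6A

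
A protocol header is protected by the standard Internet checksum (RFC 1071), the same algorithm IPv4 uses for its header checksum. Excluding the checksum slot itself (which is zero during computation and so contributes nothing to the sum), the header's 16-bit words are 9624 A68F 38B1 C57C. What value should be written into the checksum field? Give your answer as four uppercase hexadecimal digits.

C51D

One's-complement addition (fold any carry out of bit 15 back into bit 0):
  0x9624 + 0xA68F = 0x13CB3 → wrap carry → 0x3CB4
  0x3CB4 + 0x38B1 = 0x07565
  0x7565 + 0xC57C = 0x13AE1 → wrap carry → 0x3AE2
One's-complement sum = 0x3AE2.
Checksum = ~0x3AE2 & 0xFFFF = 0xC51D.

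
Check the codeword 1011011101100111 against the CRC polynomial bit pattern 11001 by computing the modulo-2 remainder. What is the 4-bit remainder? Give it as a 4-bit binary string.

0110

Modulo-2 division of 1011011101100111 by 11001:
  pos 0: 10110 XOR 11001 = 01111
  pos 1: 11111 XOR 11001 = 00110
  pos 3: 11011 XOR 11001 = 00010
  pos 6: 10011 XOR 11001 = 01010
  pos 7: 10100 XOR 11001 = 01101
  pos 8: 11010 XOR 11001 = 00011
  pos 11: 11111 XOR 11001 = 00110
Remainder = 0110 (nonzero — an error is detected).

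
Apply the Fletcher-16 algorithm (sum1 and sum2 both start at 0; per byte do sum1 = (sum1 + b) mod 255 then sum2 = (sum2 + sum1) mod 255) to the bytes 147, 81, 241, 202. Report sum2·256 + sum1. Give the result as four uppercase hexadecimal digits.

F0A1

Running sums (mod 255):
  after byte 0 (147): sum1=147, sum2=147
  after byte 1 (81): sum1=228, sum2=120
  after byte 2 (241): sum1=214, sum2=79
  after byte 3 (202): sum1=161, sum2=240
Checksum = sum2·256 + sum1 = 240·256 + 161 = 61601 = 0xF0A1.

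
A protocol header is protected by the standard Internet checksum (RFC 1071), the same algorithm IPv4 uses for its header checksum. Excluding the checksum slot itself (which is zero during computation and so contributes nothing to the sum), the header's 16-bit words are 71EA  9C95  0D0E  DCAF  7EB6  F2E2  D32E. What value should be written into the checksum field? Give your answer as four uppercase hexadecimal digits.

One's-complement addition (fold any carry out of bit 15 back into bit 0):
  0x71EA + 0x9C95 = 0x10E7F → wrap carry → 0x0E80
  0x0E80 + 0x0D0E = 0x01B8E
  0x1B8E + 0xDCAF = 0x0F83D
  0xF83D + 0x7EB6 = 0x176F3 → wrap carry → 0x76F4
  0x76F4 + 0xF2E2 = 0x169D6 → wrap carry → 0x69D7
  0x69D7 + 0xD32E = 0x13D05 → wrap carry → 0x3D06
One's-complement sum = 0x3D06.
Checksum = ~0x3D06 & 0xFFFF = 0xC2F9.

C2F9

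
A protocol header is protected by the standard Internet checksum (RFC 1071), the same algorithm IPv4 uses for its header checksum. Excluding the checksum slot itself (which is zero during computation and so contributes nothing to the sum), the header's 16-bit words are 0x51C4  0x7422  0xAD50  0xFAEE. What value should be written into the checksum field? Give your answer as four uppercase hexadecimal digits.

One's-complement addition (fold any carry out of bit 15 back into bit 0):
  0x51C4 + 0x7422 = 0x0C5E6
  0xC5E6 + 0xAD50 = 0x17336 → wrap carry → 0x7337
  0x7337 + 0xFAEE = 0x16E25 → wrap carry → 0x6E26
One's-complement sum = 0x6E26.
Checksum = ~0x6E26 & 0xFFFF = 0x91D9.

91D9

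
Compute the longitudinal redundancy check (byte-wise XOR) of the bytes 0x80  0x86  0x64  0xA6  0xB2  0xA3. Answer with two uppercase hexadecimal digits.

D5

XOR the bytes together:
  start with 0x80
  0x80 ⊕ 0x86 = 0x06
  0x06 ⊕ 0x64 = 0x62
  0x62 ⊕ 0xA6 = 0xC4
  0xC4 ⊕ 0xB2 = 0x76
  0x76 ⊕ 0xA3 = 0xD5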